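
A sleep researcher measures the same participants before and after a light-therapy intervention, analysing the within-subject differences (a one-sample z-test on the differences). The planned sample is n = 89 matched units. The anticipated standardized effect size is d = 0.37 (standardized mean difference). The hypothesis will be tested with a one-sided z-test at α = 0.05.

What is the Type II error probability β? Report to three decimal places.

β ≈ 0.032

Noncentrality parameter: δ = d·√n = 0.37 × √89 = 3.4906
One-sided α = 0.05 → critical value z_{0.05} = 1.645.
Power = Φ(δ − 1.645) = Φ(1.846) = 0.9675.
Type II error: β = 1 − power = 1 − 0.9675 = 0.0325.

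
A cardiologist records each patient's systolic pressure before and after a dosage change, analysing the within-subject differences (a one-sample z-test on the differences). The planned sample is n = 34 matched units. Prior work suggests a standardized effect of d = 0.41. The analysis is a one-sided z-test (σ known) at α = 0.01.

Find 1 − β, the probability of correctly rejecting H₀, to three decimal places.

Power ≈ 0.526

Noncentrality parameter: δ = d·√n = 0.41 × √34 = 2.3907
Critical value for a one-sided test at α = 0.01: z_α = 2.326.
Power = Φ(δ − 2.326) = Φ(0.064) = 0.5257.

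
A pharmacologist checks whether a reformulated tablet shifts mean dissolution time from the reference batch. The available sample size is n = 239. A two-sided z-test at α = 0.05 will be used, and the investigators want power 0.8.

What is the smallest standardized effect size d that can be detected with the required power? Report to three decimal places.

d ≈ 0.181

Required noncentrality: δ = z_{0.025} + z_{0.20} = 1.960 + 0.842 = 2.802.
(Lower-tail contribution to power is negligible for δ > 0.)
δ = d·√n ⇒ d = δ/√n = 2.802/√239 = 0.1812.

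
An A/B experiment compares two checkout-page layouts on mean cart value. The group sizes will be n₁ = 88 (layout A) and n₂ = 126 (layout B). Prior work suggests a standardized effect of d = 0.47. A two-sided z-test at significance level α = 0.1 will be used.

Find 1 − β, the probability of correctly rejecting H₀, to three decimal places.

Power ≈ 0.959

Noncentrality parameter: δ = d / √(1/n₁ + 1/n₂) = 0.47 / √(1/88 + 1/126) = 3.3831
Critical value for a two-sided test at α = 0.1: z_{α/2} = 1.645.
Power = Φ(δ − 1.645) + Φ(−δ − 1.645) = Φ(1.738) + Φ(-5.028) = 0.9589 + 0.0000 = 0.9589.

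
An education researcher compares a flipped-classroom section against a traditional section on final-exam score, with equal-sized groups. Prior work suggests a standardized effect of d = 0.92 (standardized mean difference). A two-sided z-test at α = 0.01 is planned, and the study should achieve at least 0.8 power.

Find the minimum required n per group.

Set Φ(δ − 2.576) = 0.8; then δ − 2.576 = Φ⁻¹(0.8) = 0.842, giving δ = 3.417.
(For δ > 0 the lower-tail rejection region contributes negligibly to power, so the one-term inversion is standard.)
δ = d·√(n/2) ⇒ n = 2(δ/d)² = 2 × (3.417 / 0.92)² = 27.60.
Round up to the next whole unit.

n = 28 per group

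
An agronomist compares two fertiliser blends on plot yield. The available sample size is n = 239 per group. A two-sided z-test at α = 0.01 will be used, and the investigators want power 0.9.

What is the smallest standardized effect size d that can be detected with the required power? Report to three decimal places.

d ≈ 0.353

Required noncentrality: δ = z_{0.005} + z_{0.10} = 2.576 + 1.282 = 3.857.
(The second rejection-region term Φ(−δ − z_{α/2}) is negligible and dropped.)
δ = d·√(n/2) ⇒ d = δ/√(n/2) = 3.857/√(239/2) = 0.3529.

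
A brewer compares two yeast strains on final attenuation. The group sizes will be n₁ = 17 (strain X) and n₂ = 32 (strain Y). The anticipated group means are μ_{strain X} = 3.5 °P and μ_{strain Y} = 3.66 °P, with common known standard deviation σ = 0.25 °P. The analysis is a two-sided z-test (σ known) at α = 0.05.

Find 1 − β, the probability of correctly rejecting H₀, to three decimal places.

Power ≈ 0.568

Standardized effect: d = |μ_{strain X} − μ_{strain Y}| / σ = |3.5 − 3.66| / 0.25 = 0.6400
Noncentrality parameter: δ = d / √(1/n₁ + 1/n₂) = 0.6400 / √(1/17 + 1/32) = 2.1325
Critical value for a two-sided test at α = 0.05: z_{α/2} = 1.960.
Power = Φ(δ − 1.960) + Φ(−δ − 1.960) = Φ(0.172) + Φ(-4.092) = 0.5685 + 0.0000 = 0.5685.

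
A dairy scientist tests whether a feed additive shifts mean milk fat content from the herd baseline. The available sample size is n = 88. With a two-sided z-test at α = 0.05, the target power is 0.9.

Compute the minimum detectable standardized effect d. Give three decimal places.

d ≈ 0.346

Required noncentrality: δ = z_{0.025} + z_{0.10} = 1.960 + 1.282 = 3.242.
(The second rejection-region term Φ(−δ − z_{α/2}) is negligible and dropped.)
δ = d·√n ⇒ d = δ/√n = 3.242/√88 = 0.3455.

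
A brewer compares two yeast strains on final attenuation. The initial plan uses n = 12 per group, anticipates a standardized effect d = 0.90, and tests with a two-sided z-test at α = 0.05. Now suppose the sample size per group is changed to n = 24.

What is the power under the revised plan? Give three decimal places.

With n = 24 per group: δ = d·√(n/2) = 0.90 × √(24/2) = 3.1177. Critical value z_{0.025} = 1.960.
Revised power = Φ(δ − 1.960) + Φ(−δ − 1.960) = Φ(1.158) + Φ(-5.078) = 0.8765 + 0.0000 = 0.8765.

Power ≈ 0.877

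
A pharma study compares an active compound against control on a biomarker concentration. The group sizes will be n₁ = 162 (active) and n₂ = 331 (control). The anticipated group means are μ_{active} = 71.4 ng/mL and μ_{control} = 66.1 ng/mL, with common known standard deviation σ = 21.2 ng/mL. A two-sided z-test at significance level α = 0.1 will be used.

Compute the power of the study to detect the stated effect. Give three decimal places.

Standardized effect: d = |μ_{active} − μ_{control}| / σ = |71.4 − 66.1| / 21.2 = 0.2500
Noncentrality parameter: δ = d / √(1/n₁ + 1/n₂) = 0.2500 / √(1/162 + 1/331) = 2.6073
Critical value for a two-sided test at α = 0.1: z_{α/2} = 1.645.
Power = Φ(δ − 1.645) + Φ(−δ − 1.645) = Φ(0.962) + Φ(-4.252) = 0.8321 + 0.0000 = 0.8321.

Power ≈ 0.832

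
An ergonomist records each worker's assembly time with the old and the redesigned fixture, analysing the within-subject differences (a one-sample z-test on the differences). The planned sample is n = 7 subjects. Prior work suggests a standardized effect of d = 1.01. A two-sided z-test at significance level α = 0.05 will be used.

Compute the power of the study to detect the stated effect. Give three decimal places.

Power ≈ 0.762

Noncentrality parameter: λ = d·√n = 1.01 × √7 = 2.6722
Two-sided α = 0.05 → critical value z_{0.025} = 1.960.
Power = Φ(λ − 1.960) + Φ(−λ − 1.960) = Φ(0.712) + Φ(-4.632) = 0.7618 + 0.0000 = 0.7618.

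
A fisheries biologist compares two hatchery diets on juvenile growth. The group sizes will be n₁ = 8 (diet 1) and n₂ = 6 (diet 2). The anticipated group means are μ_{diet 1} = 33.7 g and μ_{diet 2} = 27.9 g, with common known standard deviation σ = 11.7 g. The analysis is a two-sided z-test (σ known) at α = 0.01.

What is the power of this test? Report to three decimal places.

Standardized effect: d = |μ_{diet 1} − μ_{diet 2}| / σ = |33.7 − 27.9| / 11.7 = 0.4957
Noncentrality parameter: δ = d / √(1/n₁ + 1/n₂) = 0.4957 / √(1/8 + 1/6) = 0.9179
Critical value for a two-sided test at α = 0.01: z_{α/2} = 2.576.
Power = Φ(δ − 2.576) + Φ(−δ − 2.576) = Φ(-1.658) + Φ(-3.494) = 0.0487 + 0.0002 = 0.0489.

Power ≈ 0.049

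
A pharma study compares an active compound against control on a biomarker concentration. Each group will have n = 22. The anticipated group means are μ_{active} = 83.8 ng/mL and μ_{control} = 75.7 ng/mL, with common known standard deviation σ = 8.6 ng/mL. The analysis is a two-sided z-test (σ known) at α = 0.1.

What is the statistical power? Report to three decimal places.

Standardized effect: d = |μ_{active} − μ_{control}| / σ = |83.8 − 75.7| / 8.6 = 0.9419
Noncentrality parameter: δ = d·√(n/2) = 0.9419 × √(22/2) = 3.1238
Critical value for a two-sided test at α = 0.1: z_{α/2} = 1.645.
Power = Φ(δ − 1.645) + Φ(−δ − 1.645) = Φ(1.479) + Φ(-4.769) = 0.9304 + 0.0000 = 0.9304.

Power ≈ 0.930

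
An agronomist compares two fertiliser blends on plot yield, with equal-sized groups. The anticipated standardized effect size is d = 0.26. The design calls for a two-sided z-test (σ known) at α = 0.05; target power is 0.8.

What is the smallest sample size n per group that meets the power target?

n = 233 per group

Set Φ(δ − 1.960) = 0.8; then δ − 1.960 = Φ⁻¹(0.8) = 0.842, giving δ = 2.802.
(Ignoring the negligible lower-tail rejection probability gives the usual closed-form inversion.)
δ = d·√(n/2) ⇒ n = 2(δ/d)² = 2 × (2.802 / 0.26)² = 232.22.
Round up to the next whole unit.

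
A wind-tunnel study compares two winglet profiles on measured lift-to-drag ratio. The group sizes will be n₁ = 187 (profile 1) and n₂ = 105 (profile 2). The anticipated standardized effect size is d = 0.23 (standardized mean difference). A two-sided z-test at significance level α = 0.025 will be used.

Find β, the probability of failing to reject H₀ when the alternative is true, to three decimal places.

β ≈ 0.639

Noncentrality parameter: δ = d / √(1/n₁ + 1/n₂) = 0.23 / √(1/187 + 1/105) = 1.8860
Two-sided α = 0.025 → critical value z_{0.0125} = 2.241.
Power = Φ(δ − 2.241) + Φ(−δ − 2.241) = Φ(-0.355) + Φ(-4.127) = 0.3612 + 0.0000 = 0.3612.
Type II error: β = 1 − power = 1 − 0.3612 = 0.6388.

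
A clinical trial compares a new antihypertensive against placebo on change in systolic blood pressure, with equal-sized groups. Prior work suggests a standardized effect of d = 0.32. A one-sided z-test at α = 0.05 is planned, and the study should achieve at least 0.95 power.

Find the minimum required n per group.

For power 0.95 need Φ(δ − z_{0.05}) = 0.95, so δ = z_{0.05} + z_{0.05} = 1.645 + 1.645 = 3.290.
δ = d·√(n/2) ⇒ n = 2(δ/d)² = 2 × (3.290 / 0.32)² = 211.37.
Round up to the next whole unit.

n = 212 per group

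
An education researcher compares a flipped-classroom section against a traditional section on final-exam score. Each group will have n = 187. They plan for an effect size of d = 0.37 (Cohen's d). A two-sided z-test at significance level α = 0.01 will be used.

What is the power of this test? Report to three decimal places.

Noncentrality parameter: δ = d·√(n/2) = 0.37 × √(187/2) = 3.5777
Critical value for a two-sided test at α = 0.01: z_{α/2} = 2.576.
Power = Φ(δ − 2.576) + Φ(−δ − 2.576) = Φ(1.002) + Φ(-6.154) = 0.8418 + 0.0000 = 0.8418.

Power ≈ 0.842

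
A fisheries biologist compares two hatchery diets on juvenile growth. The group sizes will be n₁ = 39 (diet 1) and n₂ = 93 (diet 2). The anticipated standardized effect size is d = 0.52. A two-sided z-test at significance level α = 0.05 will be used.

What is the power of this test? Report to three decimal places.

Noncentrality parameter: δ = d / √(1/n₁ + 1/n₂) = 0.52 / √(1/39 + 1/93) = 2.7258
Two-sided α = 0.05 → critical value z_{0.025} = 1.960.
Power = Φ(δ − 1.960) + Φ(−δ − 1.960) = Φ(0.766) + Φ(-4.686) = 0.7781 + 0.0000 = 0.7781.

Power ≈ 0.778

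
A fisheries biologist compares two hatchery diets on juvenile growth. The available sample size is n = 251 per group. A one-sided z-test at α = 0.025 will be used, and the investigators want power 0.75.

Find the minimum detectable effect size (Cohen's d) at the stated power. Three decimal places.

Required noncentrality: δ = z_{0.025} + z_{0.25} = 1.960 + 0.674 = 2.634.
δ = d·√(n/2) ⇒ d = δ/√(n/2) = 2.634/√(251/2) = 0.2352.

d ≈ 0.235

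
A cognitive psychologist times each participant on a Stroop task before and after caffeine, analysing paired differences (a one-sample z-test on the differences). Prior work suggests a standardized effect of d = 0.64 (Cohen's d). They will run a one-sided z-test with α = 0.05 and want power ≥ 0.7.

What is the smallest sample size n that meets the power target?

n = 12

Set Φ(δ − 1.645) = 0.7; then δ − 1.645 = Φ⁻¹(0.7) = 0.524, giving δ = 2.169.
δ = d·√n ⇒ n = (δ/d)² = (2.169 / 0.64)² = 11.49.
Round up to the next whole unit.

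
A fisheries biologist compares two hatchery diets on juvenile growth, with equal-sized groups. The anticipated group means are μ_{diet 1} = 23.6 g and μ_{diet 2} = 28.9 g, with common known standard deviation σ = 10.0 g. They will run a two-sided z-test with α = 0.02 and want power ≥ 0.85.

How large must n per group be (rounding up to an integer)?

n = 81 per group

Standardized effect: d = |μ_{diet 1} − μ_{diet 2}| / σ = |23.6 − 28.9| / 10.0 = 0.5300
Set Φ(δ − 2.326) = 0.85; then δ − 2.326 = Φ⁻¹(0.85) = 1.036, giving δ = 3.363.
(For δ > 0 the lower-tail rejection region contributes negligibly to power, so the one-term inversion is standard.)
δ = d·√(n/2) ⇒ n = 2(δ/d)² = 2 × (3.363 / 0.5300)² = 80.51.
Rounding up, n = 81 per group.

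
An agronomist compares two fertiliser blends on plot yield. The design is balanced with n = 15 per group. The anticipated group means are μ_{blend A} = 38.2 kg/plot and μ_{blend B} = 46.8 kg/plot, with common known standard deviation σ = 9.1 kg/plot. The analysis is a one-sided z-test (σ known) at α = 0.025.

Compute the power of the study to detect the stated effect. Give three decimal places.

Power ≈ 0.735

Standardized effect: d = |μ_{blend A} − μ_{blend B}| / σ = |38.2 − 46.8| / 9.1 = 0.9451
Noncentrality parameter: δ = d·√(n/2) = 0.9451 × √(15/2) = 2.5881
Critical value for a one-sided test at α = 0.025: z_α = 1.960.
Power = P(Z > 1.960 − δ) = Φ(0.628) = 0.7351.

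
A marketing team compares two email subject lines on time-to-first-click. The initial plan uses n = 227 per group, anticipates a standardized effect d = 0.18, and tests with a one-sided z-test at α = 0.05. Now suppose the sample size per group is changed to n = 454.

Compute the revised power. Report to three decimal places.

With n = 454 per group: δ = d·√(n/2) = 0.18 × √(454/2) = 2.7120. Critical value z_{0.05} = 1.645.
Revised power = P(Z > 1.645 − δ) = Φ(1.067) = 0.8570.

Power ≈ 0.857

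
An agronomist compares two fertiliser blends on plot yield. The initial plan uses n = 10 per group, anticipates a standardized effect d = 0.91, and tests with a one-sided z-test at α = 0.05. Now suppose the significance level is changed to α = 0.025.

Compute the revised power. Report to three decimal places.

δ = d·√(n/2) = 0.91 × √(10/2) = 2.0348 (unchanged). New critical value: z_{0.025} = 1.960.
Revised power = P(Z > 1.960 − δ) = Φ(0.075) = 0.5298.

Power ≈ 0.530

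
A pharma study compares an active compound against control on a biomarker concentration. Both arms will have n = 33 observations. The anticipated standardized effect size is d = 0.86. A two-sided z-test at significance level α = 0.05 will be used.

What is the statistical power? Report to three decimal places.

Power ≈ 0.937

Noncentrality parameter: δ = d·√(n/2) = 0.86 × √(33/2) = 3.4933
Two-sided α = 0.05 → critical value z_{0.025} = 1.960.
Power = Φ(δ − 1.960) + Φ(−δ − 1.960) = Φ(1.533) + Φ(-5.453) = 0.9374 + 0.0000 = 0.9374.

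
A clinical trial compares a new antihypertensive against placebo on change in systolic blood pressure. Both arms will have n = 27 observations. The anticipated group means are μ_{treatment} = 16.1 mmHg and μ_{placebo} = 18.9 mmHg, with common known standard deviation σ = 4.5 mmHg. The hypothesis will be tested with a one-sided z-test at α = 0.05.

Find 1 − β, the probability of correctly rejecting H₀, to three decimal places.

Power ≈ 0.739

Standardized effect: d = |μ_{treatment} − μ_{placebo}| / σ = |16.1 − 18.9| / 4.5 = 0.6222
Noncentrality parameter: δ = d·√(n/2) = 0.6222 × √(27/2) = 2.2862
One-sided α = 0.05 → critical value z_{0.05} = 1.645.
Power = P(Z > 1.645 − δ) = Φ(0.641) = 0.7393.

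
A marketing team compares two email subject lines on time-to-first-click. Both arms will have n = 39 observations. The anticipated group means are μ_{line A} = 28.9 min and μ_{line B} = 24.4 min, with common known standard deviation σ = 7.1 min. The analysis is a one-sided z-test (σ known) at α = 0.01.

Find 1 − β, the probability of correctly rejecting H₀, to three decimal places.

Power ≈ 0.682

Standardized effect: d = |μ_{line A} − μ_{line B}| / σ = |28.9 − 24.4| / 7.1 = 0.6338
Noncentrality parameter: λ = d·√(n/2) = 0.6338 × √(39/2) = 2.7988
Critical value for a one-sided test at α = 0.01: z_α = 2.326.
Power = P(Z > 2.326 − λ) = Φ(0.472) = 0.6817.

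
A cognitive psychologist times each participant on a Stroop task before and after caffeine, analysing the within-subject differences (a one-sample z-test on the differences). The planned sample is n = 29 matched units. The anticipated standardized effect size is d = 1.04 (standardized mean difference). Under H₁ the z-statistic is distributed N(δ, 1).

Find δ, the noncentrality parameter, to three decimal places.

δ = d·√n = 1.04 × √29 = 5.6006

δ ≈ 5.601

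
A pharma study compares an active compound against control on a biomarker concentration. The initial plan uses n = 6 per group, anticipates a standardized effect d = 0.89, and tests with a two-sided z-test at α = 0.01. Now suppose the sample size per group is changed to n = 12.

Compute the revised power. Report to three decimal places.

With n = 12 per group: δ = d·√(n/2) = 0.89 × √(12/2) = 2.1800. Critical value z_{0.005} = 2.576.
Revised power = Φ(δ − 2.576) + Φ(−δ − 2.576) = Φ(-0.396) + Φ(-4.756) = 0.3461 + 0.0000 = 0.3461.

Power ≈ 0.346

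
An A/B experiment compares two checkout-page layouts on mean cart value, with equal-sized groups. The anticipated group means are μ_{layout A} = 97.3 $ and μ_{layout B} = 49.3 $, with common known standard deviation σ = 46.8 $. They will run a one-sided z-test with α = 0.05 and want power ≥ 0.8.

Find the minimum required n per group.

n = 12 per group

Standardized effect: d = |μ_{layout A} − μ_{layout B}| / σ = |97.3 − 49.3| / 46.8 = 1.0256
Set Φ(δ − 1.645) = 0.8; then δ − 1.645 = Φ⁻¹(0.8) = 0.842, giving δ = 2.486.
δ = d·√(n/2) ⇒ n = 2(δ/d)² = 2 × (2.486 / 1.0256)² = 11.75.
Rounding up, n = 12 per group.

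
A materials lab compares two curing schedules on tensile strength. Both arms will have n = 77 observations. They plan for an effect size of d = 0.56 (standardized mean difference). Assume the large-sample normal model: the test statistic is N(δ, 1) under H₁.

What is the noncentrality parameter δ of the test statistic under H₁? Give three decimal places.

δ ≈ 3.475

δ = d·√(n/2) = 0.56 × √(77/2) = 3.4747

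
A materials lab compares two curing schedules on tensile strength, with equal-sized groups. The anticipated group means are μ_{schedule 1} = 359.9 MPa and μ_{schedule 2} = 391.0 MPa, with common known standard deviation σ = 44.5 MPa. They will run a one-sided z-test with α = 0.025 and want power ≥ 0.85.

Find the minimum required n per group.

n = 37 per group

Standardized effect: d = |μ_{schedule 1} − μ_{schedule 2}| / σ = |359.9 − 391.0| / 44.5 = 0.6989
For power 0.85 need Φ(δ − z_{0.025}) = 0.85, so δ = z_{0.025} + z_{0.15} = 1.960 + 1.036 = 2.996.
δ = d·√(n/2) ⇒ n = 2(δ/d)² = 2 × (2.996 / 0.6989)² = 36.76.
Rounding up, n = 37 per group.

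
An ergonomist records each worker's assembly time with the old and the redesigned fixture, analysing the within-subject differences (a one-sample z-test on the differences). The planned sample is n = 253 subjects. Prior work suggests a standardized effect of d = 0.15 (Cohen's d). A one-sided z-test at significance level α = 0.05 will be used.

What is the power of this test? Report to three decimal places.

Noncentrality parameter: δ = d·√n = 0.15 × √253 = 2.3859
Critical value for a one-sided test at α = 0.05: z_α = 1.645.
Power = P(Z > 1.645 − δ) = Φ(0.741) = 0.7707.

Power ≈ 0.771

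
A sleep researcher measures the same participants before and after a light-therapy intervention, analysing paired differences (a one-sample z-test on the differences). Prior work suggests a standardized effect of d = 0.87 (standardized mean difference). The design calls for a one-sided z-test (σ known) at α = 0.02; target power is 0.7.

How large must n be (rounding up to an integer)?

Set Φ(δ − 2.054) = 0.7; then δ − 2.054 = Φ⁻¹(0.7) = 0.524, giving δ = 2.578.
δ = d·√n ⇒ n = (δ/d)² = (2.578 / 0.87)² = 8.78.
Rounding up, n = 9.

n = 9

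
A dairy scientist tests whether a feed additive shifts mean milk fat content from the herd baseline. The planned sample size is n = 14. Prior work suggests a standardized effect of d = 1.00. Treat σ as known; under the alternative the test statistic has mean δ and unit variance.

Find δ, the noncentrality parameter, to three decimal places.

δ ≈ 3.742

δ = d·√n = 1.00 × √14 = 3.7417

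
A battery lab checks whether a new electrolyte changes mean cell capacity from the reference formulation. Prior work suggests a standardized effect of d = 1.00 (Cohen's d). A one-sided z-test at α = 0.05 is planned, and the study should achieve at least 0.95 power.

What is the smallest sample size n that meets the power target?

n = 11

For power 0.95 need Φ(δ − z_{0.05}) = 0.95, so δ = z_{0.05} + z_{0.05} = 1.645 + 1.645 = 3.290.
δ = d·√n ⇒ n = (δ/d)² = (3.290 / 1.00)² = 10.82.
Round up to the next whole unit.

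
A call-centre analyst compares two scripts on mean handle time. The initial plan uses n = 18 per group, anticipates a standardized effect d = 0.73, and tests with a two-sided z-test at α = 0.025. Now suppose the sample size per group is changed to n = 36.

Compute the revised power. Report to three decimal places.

Power ≈ 0.804

With n = 36 per group: δ = d·√(n/2) = 0.73 × √(36/2) = 3.0971. Critical value z_{0.0125} = 2.241.
Revised power = Φ(δ − 2.241) + Φ(−δ − 2.241) = Φ(0.856) + Φ(-5.339) = 0.8039 + 0.0000 = 0.8039.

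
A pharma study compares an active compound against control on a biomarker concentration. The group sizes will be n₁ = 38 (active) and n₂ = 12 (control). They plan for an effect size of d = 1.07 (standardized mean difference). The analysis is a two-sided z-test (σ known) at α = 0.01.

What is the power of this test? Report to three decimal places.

Noncentrality parameter: δ = d / √(1/n₁ + 1/n₂) = 1.07 / √(1/38 + 1/12) = 3.2313
Critical value for a two-sided test at α = 0.01: z_{α/2} = 2.576.
Power = Φ(δ − 2.576) + Φ(−δ − 2.576) = Φ(0.655) + Φ(-5.807) = 0.7439 + 0.0000 = 0.7439.

Power ≈ 0.744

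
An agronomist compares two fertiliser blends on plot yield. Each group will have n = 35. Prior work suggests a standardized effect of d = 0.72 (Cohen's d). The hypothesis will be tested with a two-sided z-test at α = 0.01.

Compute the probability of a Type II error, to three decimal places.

β ≈ 0.331

Noncentrality parameter: δ = d·√(n/2) = 0.72 × √(35/2) = 3.0120
Critical value for a two-sided test at α = 0.01: z_{α/2} = 2.576.
Power = Φ(δ − 2.576) + Φ(−δ − 2.576) = Φ(0.436) + Φ(-5.588) = 0.6686 + 0.0000 = 0.6686.
Type II error: β = 1 − power = 1 − 0.6686 = 0.3314.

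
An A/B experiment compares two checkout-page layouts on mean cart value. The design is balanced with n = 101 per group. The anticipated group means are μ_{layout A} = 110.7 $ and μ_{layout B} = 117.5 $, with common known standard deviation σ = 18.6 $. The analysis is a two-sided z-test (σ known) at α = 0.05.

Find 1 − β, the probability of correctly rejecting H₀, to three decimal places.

Power ≈ 0.738

Standardized effect: d = |μ_{layout A} − μ_{layout B}| / σ = |110.7 − 117.5| / 18.6 = 0.3656
Noncentrality parameter: δ = d·√(n/2) = 0.3656 × √(101/2) = 2.5980
Critical value for a two-sided test at α = 0.05: z_{α/2} = 1.960.
Power = Φ(δ − 1.960) + Φ(−δ − 1.960) = Φ(0.638) + Φ(-4.558) = 0.7383 + 0.0000 = 0.7383.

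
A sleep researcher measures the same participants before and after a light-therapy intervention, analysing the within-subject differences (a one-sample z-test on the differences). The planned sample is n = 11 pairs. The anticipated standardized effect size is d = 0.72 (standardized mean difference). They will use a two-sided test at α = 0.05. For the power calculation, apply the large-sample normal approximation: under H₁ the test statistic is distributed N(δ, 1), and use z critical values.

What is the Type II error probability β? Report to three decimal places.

Noncentrality parameter: λ = d·√n = 0.72 × √11 = 2.3880
Critical value for a two-sided test at α = 0.05: z_{α/2} = 1.960.
Power = Φ(λ − 1.960) + Φ(−λ − 1.960) = Φ(0.428) + Φ(-4.348) = 0.6657 + 0.0000 = 0.6657.
Type II error: β = 1 − power = 1 − 0.6657 = 0.3343.

β ≈ 0.334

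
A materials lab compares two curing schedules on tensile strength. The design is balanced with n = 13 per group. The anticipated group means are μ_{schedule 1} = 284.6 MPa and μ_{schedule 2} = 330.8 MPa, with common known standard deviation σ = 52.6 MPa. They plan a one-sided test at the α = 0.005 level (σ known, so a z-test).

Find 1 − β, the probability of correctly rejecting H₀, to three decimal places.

Standardized effect: d = |μ_{schedule 1} − μ_{schedule 2}| / σ = |284.6 − 330.8| / 52.6 = 0.8783
Noncentrality parameter: δ = d·√(n/2) = 0.8783 × √(13/2) = 2.2393
Critical value for a one-sided test at α = 0.005: z_α = 2.576.
Power = Φ(δ − 2.576) = Φ(-0.337) = 0.3682.

Power ≈ 0.368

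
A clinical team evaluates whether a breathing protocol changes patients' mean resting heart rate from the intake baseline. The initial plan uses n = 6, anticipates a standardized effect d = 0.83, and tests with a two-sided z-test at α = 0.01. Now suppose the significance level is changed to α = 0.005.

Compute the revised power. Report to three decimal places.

δ = d·√n = 0.83 × √6 = 2.0331 (unchanged). New critical value: z_{0.0025} = 2.807.
Revised power = Φ(δ − 2.807) + Φ(−δ − 2.807) = Φ(-0.774) + Φ(-4.840) = 0.2195 + 0.0000 = 0.2195.

Power ≈ 0.219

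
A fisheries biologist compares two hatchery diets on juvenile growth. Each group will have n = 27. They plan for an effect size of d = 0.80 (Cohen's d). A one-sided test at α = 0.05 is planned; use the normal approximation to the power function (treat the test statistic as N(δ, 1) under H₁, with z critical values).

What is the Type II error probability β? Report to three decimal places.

β ≈ 0.098

Noncentrality parameter: λ = d·√(n/2) = 0.80 × √(27/2) = 2.9394
Critical value for a one-sided test at α = 0.05: z_α = 1.645.
Power = Φ(λ − 1.645) = Φ(1.295) = 0.9023.
Type II error: β = 1 − power = 1 − 0.9023 = 0.0977.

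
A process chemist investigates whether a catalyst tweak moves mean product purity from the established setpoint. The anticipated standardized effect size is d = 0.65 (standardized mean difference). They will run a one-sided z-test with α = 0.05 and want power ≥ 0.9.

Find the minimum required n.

Set Φ(δ − 1.645) = 0.9; then δ − 1.645 = Φ⁻¹(0.9) = 1.282, giving δ = 2.926.
δ = d·√n ⇒ n = (δ/d)² = (2.926 / 0.65)² = 20.27.
Round up to the next whole unit.

n = 21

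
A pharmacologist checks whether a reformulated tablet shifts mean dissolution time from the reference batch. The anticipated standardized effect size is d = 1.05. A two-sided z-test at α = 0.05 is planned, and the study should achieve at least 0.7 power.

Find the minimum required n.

For power 0.7 need Φ(δ − z_{0.025}) = 0.7, so δ = z_{0.025} + z_{0.30} = 1.960 + 0.524 = 2.484.
(The Φ(−δ − z_{α/2}) term is vanishingly small for δ > 0 and is dropped in the standard sample-size formula.)
δ = d·√n ⇒ n = (δ/d)² = (2.484 / 1.05)² = 5.60.
Rounding up, n = 6.

n = 6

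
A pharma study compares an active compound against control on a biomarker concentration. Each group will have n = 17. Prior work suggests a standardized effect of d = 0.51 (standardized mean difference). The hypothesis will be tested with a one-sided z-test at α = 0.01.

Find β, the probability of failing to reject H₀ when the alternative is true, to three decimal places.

Noncentrality parameter: λ = d·√(n/2) = 0.51 × √(17/2) = 1.4869
Critical value for a one-sided test at α = 0.01: z_α = 2.326.
Power = Φ(λ − 2.326) = Φ(-0.839) = 0.2006.
Type II error: β = 1 − power = 1 − 0.2006 = 0.7994.

β ≈ 0.799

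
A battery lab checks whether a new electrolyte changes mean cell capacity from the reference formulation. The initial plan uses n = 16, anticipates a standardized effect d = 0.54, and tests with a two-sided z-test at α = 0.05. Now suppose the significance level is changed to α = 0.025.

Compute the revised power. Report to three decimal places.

Power ≈ 0.468

δ = d·√n = 0.54 × √16 = 2.1600 (unchanged). New critical value: z_{0.0125} = 2.241.
Revised power = Φ(δ − 2.241) + Φ(−δ − 2.241) = Φ(-0.081) + Φ(-4.401) = 0.4676 + 0.0000 = 0.4676.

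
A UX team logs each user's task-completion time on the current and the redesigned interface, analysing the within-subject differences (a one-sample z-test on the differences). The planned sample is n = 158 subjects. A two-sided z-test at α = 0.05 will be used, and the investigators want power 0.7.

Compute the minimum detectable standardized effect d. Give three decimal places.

Need Φ(δ − 1.960) = 0.7, so δ = 1.960 + 0.524 = 2.484.
(The second rejection-region term Φ(−δ − z_{α/2}) is negligible and dropped.)
δ = d·√n ⇒ d = δ/√n = 2.484/√158 = 0.1976.

d ≈ 0.198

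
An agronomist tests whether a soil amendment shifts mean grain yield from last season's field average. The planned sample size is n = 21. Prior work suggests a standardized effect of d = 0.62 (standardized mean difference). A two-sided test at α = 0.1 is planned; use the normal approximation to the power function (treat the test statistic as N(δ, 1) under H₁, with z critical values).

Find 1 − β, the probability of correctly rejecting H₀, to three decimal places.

Power ≈ 0.884

Noncentrality parameter: δ = d·√n = 0.62 × √21 = 2.8412
Two-sided α = 0.1 → critical value z_{0.05} = 1.645.
Power = Φ(δ − 1.645) + Φ(−δ − 1.645) = Φ(1.196) + Φ(-4.486) = 0.8842 + 0.0000 = 0.8842.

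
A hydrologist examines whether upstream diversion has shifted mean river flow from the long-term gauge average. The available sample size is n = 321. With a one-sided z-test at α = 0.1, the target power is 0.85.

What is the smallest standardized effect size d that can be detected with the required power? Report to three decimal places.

Need Φ(δ − 1.282) = 0.85, so δ = 1.282 + 1.036 = 2.318.
δ = d·√n ⇒ d = δ/√n = 2.318/√321 = 0.1294.

d ≈ 0.129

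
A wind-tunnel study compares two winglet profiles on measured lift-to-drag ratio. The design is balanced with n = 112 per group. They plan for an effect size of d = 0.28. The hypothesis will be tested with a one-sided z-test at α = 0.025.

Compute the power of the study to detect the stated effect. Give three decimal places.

Power ≈ 0.554

Noncentrality parameter: δ = d·√(n/2) = 0.28 × √(112/2) = 2.0953
Critical value for a one-sided test at α = 0.025: z_α = 1.960.
Power = Φ(δ − 1.960) = Φ(0.135) = 0.5538.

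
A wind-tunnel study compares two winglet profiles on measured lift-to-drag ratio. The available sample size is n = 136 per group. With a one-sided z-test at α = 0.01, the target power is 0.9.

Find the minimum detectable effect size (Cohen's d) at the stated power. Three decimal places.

d ≈ 0.438

Need Φ(δ − 2.326) = 0.9, so δ = 2.326 + 1.282 = 3.608.
δ = d·√(n/2) ⇒ d = δ/√(n/2) = 3.608/√(136/2) = 0.4375.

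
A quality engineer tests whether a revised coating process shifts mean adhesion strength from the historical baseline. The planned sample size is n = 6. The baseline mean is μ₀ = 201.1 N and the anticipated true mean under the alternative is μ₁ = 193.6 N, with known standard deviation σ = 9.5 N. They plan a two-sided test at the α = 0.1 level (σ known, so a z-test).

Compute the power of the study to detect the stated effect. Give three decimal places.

Power ≈ 0.614

Standardized effect: d = |μ₁ − μ₀| / σ = |193.6 − 201.1| / 9.5 = 0.7895
Noncentrality parameter: δ = d·√n = 0.7895 × √6 = 1.9338
Two-sided α = 0.1 → critical value z_{0.05} = 1.645.
Power = Φ(δ − 1.645) + Φ(−δ − 1.645) = Φ(0.289) + Φ(-3.579) = 0.6137 + 0.0002 = 0.6139.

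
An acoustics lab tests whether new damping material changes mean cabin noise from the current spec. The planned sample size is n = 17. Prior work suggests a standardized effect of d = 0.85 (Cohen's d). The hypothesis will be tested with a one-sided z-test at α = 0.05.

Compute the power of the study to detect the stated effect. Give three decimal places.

Power ≈ 0.969

Noncentrality parameter: δ = d·√n = 0.85 × √17 = 3.5046
One-sided α = 0.05 → critical value z_{0.05} = 1.645.
Power = P(Z > 1.645 − δ) = Φ(1.860) = 0.9685.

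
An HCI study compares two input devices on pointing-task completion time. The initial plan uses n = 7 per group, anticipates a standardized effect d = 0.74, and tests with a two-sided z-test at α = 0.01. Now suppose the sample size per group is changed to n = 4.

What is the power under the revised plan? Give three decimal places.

Power ≈ 0.063

With n = 4 per group: δ = d·√(n/2) = 0.74 × √(4/2) = 1.0465. Critical value z_{0.005} = 2.576.
Revised power = Φ(δ − 2.576) + Φ(−δ − 2.576) = Φ(-1.529) + Φ(-3.622) = 0.0631 + 0.0001 = 0.0632.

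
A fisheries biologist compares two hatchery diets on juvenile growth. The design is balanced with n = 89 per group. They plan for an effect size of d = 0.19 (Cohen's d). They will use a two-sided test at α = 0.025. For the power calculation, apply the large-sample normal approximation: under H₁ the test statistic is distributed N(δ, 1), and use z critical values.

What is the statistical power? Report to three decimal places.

Noncentrality parameter: δ = d·√(n/2) = 0.19 × √(89/2) = 1.2675
Critical value for a two-sided test at α = 0.025: z_{α/2} = 2.241.
Power = Φ(δ − 2.241) + Φ(−δ − 2.241) = Φ(-0.974) + Φ(-3.509) = 0.1650 + 0.0002 = 0.1653.

Power ≈ 0.165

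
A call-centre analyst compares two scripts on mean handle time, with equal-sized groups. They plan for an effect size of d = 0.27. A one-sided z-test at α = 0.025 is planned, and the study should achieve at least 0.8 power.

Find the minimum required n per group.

For power 0.8 need Φ(δ − z_{0.025}) = 0.8, so δ = z_{0.025} + z_{0.20} = 1.960 + 0.842 = 2.802.
δ = d·√(n/2) ⇒ n = 2(δ/d)² = 2 × (2.802 / 0.27)² = 215.33.
Round up to the next whole unit.

n = 216 per group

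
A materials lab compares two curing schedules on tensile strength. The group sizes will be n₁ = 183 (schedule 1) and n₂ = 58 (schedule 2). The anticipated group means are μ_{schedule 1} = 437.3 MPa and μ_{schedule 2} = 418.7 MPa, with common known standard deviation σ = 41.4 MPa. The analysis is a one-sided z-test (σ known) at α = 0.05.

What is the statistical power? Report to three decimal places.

Standardized effect: d = |μ_{schedule 1} − μ_{schedule 2}| / σ = |437.3 − 418.7| / 41.4 = 0.4493
Noncentrality parameter: δ = d / √(1/n₁ + 1/n₂) = 0.4493 / √(1/183 + 1/58) = 2.9816
Critical value for a one-sided test at α = 0.05: z_α = 1.645.
Power = Φ(δ − 1.645) = Φ(1.337) = 0.9093.

Power ≈ 0.909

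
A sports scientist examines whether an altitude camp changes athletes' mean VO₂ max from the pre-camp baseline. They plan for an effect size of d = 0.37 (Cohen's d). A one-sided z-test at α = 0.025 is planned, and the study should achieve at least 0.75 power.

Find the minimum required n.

Set Φ(δ − 1.960) = 0.75; then δ − 1.960 = Φ⁻¹(0.75) = 0.674, giving δ = 2.634.
δ = d·√n ⇒ n = (δ/d)² = (2.634 / 0.37)² = 50.70.
Round up to the next whole unit.

n = 51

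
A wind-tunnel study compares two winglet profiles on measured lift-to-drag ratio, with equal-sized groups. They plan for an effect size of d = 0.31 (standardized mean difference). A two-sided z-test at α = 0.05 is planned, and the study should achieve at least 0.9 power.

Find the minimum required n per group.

n = 219 per group

Set Φ(δ − 1.960) = 0.9; then δ − 1.960 = Φ⁻¹(0.9) = 1.282, giving δ = 3.242.
(For δ > 0 the lower-tail rejection region contributes negligibly to power, so the one-term inversion is standard.)
δ = d·√(n/2) ⇒ n = 2(δ/d)² = 2 × (3.242 / 0.31)² = 218.68.
Rounding up, n = 219 per group.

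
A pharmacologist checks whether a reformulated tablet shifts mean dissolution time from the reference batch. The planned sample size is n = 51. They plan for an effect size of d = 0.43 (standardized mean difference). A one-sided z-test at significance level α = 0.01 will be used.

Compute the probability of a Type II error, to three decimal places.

Noncentrality parameter: δ = d·√n = 0.43 × √51 = 3.0708
Critical value for a one-sided test at α = 0.01: z_α = 2.326.
Power = Φ(δ − 2.326) = Φ(0.744) = 0.7717.
Type II error: β = 1 − power = 1 − 0.7717 = 0.2283.

β ≈ 0.228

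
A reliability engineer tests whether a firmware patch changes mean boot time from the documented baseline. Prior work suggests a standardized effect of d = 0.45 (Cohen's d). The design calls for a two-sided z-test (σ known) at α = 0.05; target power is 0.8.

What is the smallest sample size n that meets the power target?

Set Φ(δ − 1.960) = 0.8; then δ − 1.960 = Φ⁻¹(0.8) = 0.842, giving δ = 2.802.
(For δ > 0 the lower-tail rejection region contributes negligibly to power, so the one-term inversion is standard.)
δ = d·√n ⇒ n = (δ/d)² = (2.802 / 0.45)² = 38.76.
Rounding up, n = 39.

n = 39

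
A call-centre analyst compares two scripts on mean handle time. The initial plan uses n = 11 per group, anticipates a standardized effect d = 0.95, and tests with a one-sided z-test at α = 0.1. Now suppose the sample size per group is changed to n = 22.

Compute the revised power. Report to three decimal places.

Power ≈ 0.969

With n = 22 per group: δ = d·√(n/2) = 0.95 × √(22/2) = 3.1508. Critical value z_{0.1} = 1.282.
Revised power = P(Z > 1.282 − δ) = Φ(1.869) = 0.9692.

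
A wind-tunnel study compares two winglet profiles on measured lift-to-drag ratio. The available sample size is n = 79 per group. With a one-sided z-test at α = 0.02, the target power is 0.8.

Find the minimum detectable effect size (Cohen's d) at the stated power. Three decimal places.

d ≈ 0.461

Required noncentrality: δ = z_{0.02} + z_{0.20} = 2.054 + 0.842 = 2.895.
δ = d·√(n/2) ⇒ d = δ/√(n/2) = 2.895/√(79/2) = 0.4607.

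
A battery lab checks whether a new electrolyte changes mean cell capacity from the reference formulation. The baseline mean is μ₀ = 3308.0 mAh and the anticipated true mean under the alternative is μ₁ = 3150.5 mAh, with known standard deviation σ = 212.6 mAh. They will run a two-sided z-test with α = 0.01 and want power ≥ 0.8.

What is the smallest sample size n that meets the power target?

Standardized effect: d = |μ₁ − μ₀| / σ = |3150.5 − 3308.0| / 212.6 = 0.7408
For power 0.8 need Φ(δ − z_{0.005}) = 0.8, so δ = z_{0.005} + z_{0.20} = 2.576 + 0.842 = 3.417.
(The Φ(−δ − z_{α/2}) term is vanishingly small for δ > 0 and is dropped in the standard sample-size formula.)
δ = d·√n ⇒ n = (δ/d)² = (3.417 / 0.7408)² = 21.28.
Round up to the next whole unit.

n = 22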